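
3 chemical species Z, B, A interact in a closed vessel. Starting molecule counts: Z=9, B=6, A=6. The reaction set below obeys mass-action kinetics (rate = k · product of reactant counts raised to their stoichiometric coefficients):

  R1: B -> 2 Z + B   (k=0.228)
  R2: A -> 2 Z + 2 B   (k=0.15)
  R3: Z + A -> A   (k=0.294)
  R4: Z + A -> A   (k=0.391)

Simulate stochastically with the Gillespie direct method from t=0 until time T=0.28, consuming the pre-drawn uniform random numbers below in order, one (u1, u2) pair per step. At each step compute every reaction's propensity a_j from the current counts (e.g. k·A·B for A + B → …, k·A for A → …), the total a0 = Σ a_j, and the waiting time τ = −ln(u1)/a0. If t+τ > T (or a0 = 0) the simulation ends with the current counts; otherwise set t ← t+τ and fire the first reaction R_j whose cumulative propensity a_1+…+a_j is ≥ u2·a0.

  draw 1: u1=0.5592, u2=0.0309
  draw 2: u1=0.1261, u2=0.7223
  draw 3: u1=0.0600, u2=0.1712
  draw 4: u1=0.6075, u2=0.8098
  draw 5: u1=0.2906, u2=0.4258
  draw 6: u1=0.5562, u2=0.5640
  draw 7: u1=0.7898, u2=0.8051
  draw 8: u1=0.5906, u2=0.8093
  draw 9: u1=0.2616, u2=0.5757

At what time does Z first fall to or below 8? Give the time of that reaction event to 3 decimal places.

Threshold first reached at t = 0.136

t=0.000: Z=9 B=6 A=6
Draw 1: a1=1.368, a2=0.900, a3=15.876, a4=21.114, a0=39.258; τ=−ln(0.5592)/39.258=0.015 → t=0.015; u2·a0=0.0309·39.258=1.213 ≤ a1=1.368 → R1 fires; Z=11 B=6 A=6
Draw 2: a1=1.368, a2=0.900, a3=19.404, a4=25.806, a0=47.478; τ=−ln(0.1261)/47.478=0.044 → t=0.058; u2·a0=0.7223·47.478=34.293; a1+…+a3=21.672 < 34.293 ≤ a1+…+a4=47.478 → R4 fires; Z=10 B=6 A=6
Draw 3: a1=1.368, a2=0.900, a3=17.640, a4=23.460, a0=43.368; τ=−ln(0.0600)/43.368=0.065 → t=0.123; u2·a0=0.1712·43.368=7.425; a1+a2=2.268 < 7.425 ≤ a1+…+a3=19.908 → R3 fires; Z=9 B=6 A=6
Draw 4: a1=1.368, a2=0.900, a3=15.876, a4=21.114, a0=39.258; τ=−ln(0.6075)/39.258=0.013 → t=0.136; u2·a0=0.8098·39.258=31.791; a1+…+a3=18.144 < 31.791 ≤ a1+…+a4=39.258 → R4 fires; Z=8 B=6 A=6
Draw 5: a1=1.368, a2=0.900, a3=14.112, a4=18.768, a0=35.148; τ=−ln(0.2906)/35.148=0.035 → t=0.171; u2·a0=0.4258·35.148=14.966; a1+a2=2.268 < 14.966 ≤ a1+…+a3=16.380 → R3 fires; Z=7 B=6 A=6
Draw 6: a1=1.368, a2=0.900, a3=12.348, a4=16.422, a0=31.038; τ=−ln(0.5562)/31.038=0.019 → t=0.190; u2·a0=0.5640·31.038=17.505; a1+…+a3=14.616 < 17.505 ≤ a1+…+a4=31.038 → R4 fires; Z=6 B=6 A=6
Draw 7: a1=1.368, a2=0.900, a3=10.584, a4=14.076, a0=26.928; τ=−ln(0.7898)/26.928=0.009 → t=0.199; u2·a0=0.8051·26.928=21.680; a1+…+a3=12.852 < 21.680 ≤ a1+…+a4=26.928 → R4 fires; Z=5 B=6 A=6
Draw 8: a1=1.368, a2=0.900, a3=8.820, a4=11.730, a0=22.818; τ=−ln(0.5906)/22.818=0.023 → t=0.222; u2·a0=0.8093·22.818=18.467; a1+…+a3=11.088 < 18.467 ≤ a1+…+a4=22.818 → R4 fires; Z=4 B=6 A=6
Draw 9: a1=1.368, a2=0.900, a3=7.056, a4=9.384, a0=18.708; τ=−ln(0.2616)/18.708=0.072 → t=0.294 > T=0.28: stop.
Z first becomes ≤ 8 when it reaches 8 at the event at t=0.136.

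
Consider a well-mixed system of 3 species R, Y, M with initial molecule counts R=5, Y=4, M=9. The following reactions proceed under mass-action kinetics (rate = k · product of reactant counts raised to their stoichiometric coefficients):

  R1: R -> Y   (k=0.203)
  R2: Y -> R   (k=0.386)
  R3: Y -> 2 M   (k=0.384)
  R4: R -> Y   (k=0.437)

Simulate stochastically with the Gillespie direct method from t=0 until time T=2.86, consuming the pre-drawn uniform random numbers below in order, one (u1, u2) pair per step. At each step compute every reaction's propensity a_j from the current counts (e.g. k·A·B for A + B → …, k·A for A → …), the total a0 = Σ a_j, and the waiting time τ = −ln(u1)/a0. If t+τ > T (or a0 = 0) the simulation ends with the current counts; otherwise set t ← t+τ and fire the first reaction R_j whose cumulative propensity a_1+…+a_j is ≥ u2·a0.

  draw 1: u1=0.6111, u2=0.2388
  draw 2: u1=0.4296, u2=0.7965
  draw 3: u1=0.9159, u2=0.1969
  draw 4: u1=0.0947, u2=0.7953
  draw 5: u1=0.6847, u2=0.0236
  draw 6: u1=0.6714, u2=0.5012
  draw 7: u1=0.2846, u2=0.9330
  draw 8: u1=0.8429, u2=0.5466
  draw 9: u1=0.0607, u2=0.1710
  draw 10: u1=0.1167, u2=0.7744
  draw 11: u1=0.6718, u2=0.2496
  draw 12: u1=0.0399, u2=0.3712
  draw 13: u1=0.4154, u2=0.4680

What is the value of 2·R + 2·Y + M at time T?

Value at T = 27

Check how each reaction changes W = 2·R + 2·Y + M (weight of products minus weight of reactants):
R1: R -> Y: (2·1) − (2·1) = 2 − 2 = 0
R2: Y -> R: (2·1) − (2·1) = 2 − 2 = 0
R3: Y -> 2 M: (1·2) − (2·1) = 2 − 2 = 0
R4: R -> Y: (2·1) − (2·1) = 2 − 2 = 0
Every reaction leaves W unchanged, so W is conserved and no simulation is needed: W(T) = W(0) = 2·5 + 2·4 + 9 = 27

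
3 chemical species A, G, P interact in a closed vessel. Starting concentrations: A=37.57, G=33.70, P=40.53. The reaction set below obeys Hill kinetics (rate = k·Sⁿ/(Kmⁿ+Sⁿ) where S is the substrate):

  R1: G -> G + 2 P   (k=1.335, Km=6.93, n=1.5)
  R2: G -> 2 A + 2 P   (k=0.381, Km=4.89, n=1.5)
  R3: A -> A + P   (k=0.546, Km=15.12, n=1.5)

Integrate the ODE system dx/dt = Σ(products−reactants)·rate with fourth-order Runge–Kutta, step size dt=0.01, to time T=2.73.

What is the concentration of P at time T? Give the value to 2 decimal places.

RK4 with dt=0.01: 273 steps to T=2.73. Trajectory (selected grid times):
t=0.00: A=37.57 G=33.70 P=40.53
t=0.30: A=37.79 G=33.59 P=41.61
t=0.61: A=38.01 G=33.48 P=42.73
t=0.91: A=38.23 G=33.37 P=43.80
t=1.21: A=38.44 G=33.26 P=44.88
t=1.52: A=38.67 G=33.15 P=46.00
t=1.82: A=38.88 G=33.04 P=47.08
t=2.12: A=39.10 G=32.94 P=48.16
t=2.43: A=39.32 G=32.82 P=49.27
t=2.73: A=39.54 G=32.72 P=50.35
Read off P at T=2.73: 50.35

P at T = 50.35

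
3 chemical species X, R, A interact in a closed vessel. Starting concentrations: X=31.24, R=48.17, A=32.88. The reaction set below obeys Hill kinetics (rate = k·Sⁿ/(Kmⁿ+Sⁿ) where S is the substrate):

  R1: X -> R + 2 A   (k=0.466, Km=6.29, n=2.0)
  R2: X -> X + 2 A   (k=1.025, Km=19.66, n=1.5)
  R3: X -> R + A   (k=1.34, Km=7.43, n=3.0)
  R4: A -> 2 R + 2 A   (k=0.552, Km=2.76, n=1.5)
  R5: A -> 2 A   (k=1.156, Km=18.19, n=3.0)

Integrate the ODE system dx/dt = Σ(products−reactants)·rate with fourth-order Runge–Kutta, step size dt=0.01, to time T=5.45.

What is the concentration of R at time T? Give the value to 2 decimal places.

RK4 with dt=0.01: 545 steps to T=5.45. Trajectory (selected grid times):
t=0.00: X=31.24 R=48.17 A=32.88
t=0.61: X=30.16 R=49.91 A=36.00
t=1.21: X=29.10 R=51.62 A=39.07
t=1.82: X=28.03 R=53.35 A=42.19
t=2.42: X=26.97 R=55.06 A=45.25
t=3.03: X=25.91 R=56.79 A=48.35
t=3.63: X=24.86 R=58.49 A=51.38
t=4.24: X=23.80 R=60.22 A=54.44
t=4.84: X=22.76 R=61.91 A=57.43
t=5.45: X=21.71 R=63.63 A=60.45
Read off R at T=5.45: 63.63

R at T = 63.63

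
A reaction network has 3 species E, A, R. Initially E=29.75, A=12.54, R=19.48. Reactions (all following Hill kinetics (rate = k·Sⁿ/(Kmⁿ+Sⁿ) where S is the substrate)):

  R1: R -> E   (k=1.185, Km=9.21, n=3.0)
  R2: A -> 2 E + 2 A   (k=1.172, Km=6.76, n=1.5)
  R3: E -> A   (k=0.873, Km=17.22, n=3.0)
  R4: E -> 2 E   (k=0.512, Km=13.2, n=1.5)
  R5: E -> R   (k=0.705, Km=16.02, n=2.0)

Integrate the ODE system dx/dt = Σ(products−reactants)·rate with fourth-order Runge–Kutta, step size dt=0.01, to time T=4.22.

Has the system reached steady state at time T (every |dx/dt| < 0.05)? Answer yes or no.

RK4 with dt=0.01: 422 steps to T=4.22. Trajectory (selected grid times):
t=0.00: E=29.75 A=12.54 R=19.48
t=0.47: E=30.63 A=13.29 R=19.24
t=0.94: E=31.53 A=14.04 R=19.00
t=1.41: E=32.43 A=14.82 R=18.76
t=1.88: E=33.34 A=15.60 R=18.53
t=2.34: E=34.24 A=16.38 R=18.31
t=2.81: E=35.17 A=17.18 R=18.09
t=3.28: E=36.10 A=18.00 R=17.88
t=3.75: E=37.04 A=18.82 R=17.67
t=4.22: E=37.98 A=19.65 R=17.46
Rates at T: R1=1.0334, R2=0.9752, R3=0.7986, R4=0.4249, R5=0.5985
dx/dt at T (Σ net stoichiometry × rate): E=+2.0116, A=+1.7738, R=-0.4348
Largest |dx/dt| is |+2.0116| (E) ≥ 0.05 → not steady.

Steady state at T: no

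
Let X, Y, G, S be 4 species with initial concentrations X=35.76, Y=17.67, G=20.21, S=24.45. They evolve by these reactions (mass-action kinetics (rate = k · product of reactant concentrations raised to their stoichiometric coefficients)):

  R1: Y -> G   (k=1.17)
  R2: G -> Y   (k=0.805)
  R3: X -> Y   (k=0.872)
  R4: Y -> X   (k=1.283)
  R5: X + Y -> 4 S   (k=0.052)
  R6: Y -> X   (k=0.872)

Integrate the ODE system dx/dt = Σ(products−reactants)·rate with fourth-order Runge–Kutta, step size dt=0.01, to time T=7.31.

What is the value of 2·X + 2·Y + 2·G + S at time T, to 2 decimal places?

Value at T = 171.73

Check how each reaction changes W = 2·X + 2·Y + 2·G + S (weight of products minus weight of reactants):
R1: Y -> G: (2·1) − (2·1) = 2 − 2 = 0
R2: G -> Y: (2·1) − (2·1) = 2 − 2 = 0
R3: X -> Y: (2·1) − (2·1) = 2 − 2 = 0
R4: Y -> X: (2·1) − (2·1) = 2 − 2 = 0
R5: X + Y -> 4 S: (1·4) − (2·1 + 2·1) = 4 − 4 = 0
R6: Y -> X: (2·1) − (2·1) = 2 − 2 = 0
Every reaction leaves W unchanged, so W is conserved and no simulation is needed: W(T) = W(0) = 2·35.76 + 2·17.67 + 2·20.21 + 24.45 = 171.73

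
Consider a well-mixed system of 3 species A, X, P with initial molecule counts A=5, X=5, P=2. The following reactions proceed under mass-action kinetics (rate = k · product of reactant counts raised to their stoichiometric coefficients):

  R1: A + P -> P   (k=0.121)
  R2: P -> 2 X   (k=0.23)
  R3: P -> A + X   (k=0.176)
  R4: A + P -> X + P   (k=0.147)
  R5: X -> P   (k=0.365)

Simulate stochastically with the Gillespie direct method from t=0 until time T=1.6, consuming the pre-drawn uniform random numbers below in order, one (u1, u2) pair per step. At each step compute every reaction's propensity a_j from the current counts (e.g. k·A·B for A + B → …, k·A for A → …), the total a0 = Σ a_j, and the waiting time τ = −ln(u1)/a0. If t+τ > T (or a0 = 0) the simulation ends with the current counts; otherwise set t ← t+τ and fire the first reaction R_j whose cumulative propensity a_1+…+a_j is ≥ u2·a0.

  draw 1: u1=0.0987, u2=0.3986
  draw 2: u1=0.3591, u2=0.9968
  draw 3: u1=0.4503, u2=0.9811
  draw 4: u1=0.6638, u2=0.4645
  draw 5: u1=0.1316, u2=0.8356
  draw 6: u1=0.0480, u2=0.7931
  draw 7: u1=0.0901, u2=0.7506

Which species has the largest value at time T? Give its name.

t=0.000: A=5 X=5 P=2
Draw 1: a1=1.210, a2=0.460, a3=0.352, a4=1.470, a5=1.825, a0=5.317; τ=−ln(0.0987)/5.317=0.436 → t=0.436; u2·a0=0.3986·5.317=2.119; a1+…+a3=2.022 < 2.119 ≤ a1+…+a4=3.492 → R4 fires; A=4 X=6 P=2
Draw 2: a1=0.968, a2=0.460, a3=0.352, a4=1.176, a5=2.190, a0=5.146; τ=−ln(0.3591)/5.146=0.199 → t=0.635; u2·a0=0.9968·5.146=5.130; a1+…+a4=2.956 < 5.130 ≤ a1+…+a5=5.146 → R5 fires; A=4 X=5 P=3
Draw 3: a1=1.452, a2=0.690, a3=0.528, a4=1.764, a5=1.825, a0=6.259; τ=−ln(0.4503)/6.259=0.127 → t=0.762; u2·a0=0.9811·6.259=6.141; a1+…+a4=4.434 < 6.141 ≤ a1+…+a5=6.259 → R5 fires; A=4 X=4 P=4
Draw 4: a1=1.936, a2=0.920, a3=0.704, a4=2.352, a5=1.460, a0=7.372; τ=−ln(0.6638)/7.372=0.056 → t=0.818; u2·a0=0.4645·7.372=3.424; a1+a2=2.856 < 3.424 ≤ a1+…+a3=3.560 → R3 fires; A=5 X=5 P=3
Draw 5: a1=1.815, a2=0.690, a3=0.528, a4=2.205, a5=1.825, a0=7.063; τ=−ln(0.1316)/7.063=0.287 → t=1.105; u2·a0=0.8356·7.063=5.902; a1+…+a4=5.238 < 5.902 ≤ a1+…+a5=7.063 → R5 fires; A=5 X=4 P=4
Draw 6: a1=2.420, a2=0.920, a3=0.704, a4=2.940, a5=1.460, a0=8.444; τ=−ln(0.0480)/8.444=0.360 → t=1.464; u2·a0=0.7931·8.444=6.697; a1+…+a3=4.044 < 6.697 ≤ a1+…+a4=6.984 → R4 fires; A=4 X=5 P=4
Draw 7: a1=1.936, a2=0.920, a3=0.704, a4=2.352, a5=1.825, a0=7.737; τ=−ln(0.0901)/7.737=0.311 → t=1.775 > T=1.6: stop.
At T=1.6: A=4 X=5 P=4; the largest is X.

Dominant species at T: X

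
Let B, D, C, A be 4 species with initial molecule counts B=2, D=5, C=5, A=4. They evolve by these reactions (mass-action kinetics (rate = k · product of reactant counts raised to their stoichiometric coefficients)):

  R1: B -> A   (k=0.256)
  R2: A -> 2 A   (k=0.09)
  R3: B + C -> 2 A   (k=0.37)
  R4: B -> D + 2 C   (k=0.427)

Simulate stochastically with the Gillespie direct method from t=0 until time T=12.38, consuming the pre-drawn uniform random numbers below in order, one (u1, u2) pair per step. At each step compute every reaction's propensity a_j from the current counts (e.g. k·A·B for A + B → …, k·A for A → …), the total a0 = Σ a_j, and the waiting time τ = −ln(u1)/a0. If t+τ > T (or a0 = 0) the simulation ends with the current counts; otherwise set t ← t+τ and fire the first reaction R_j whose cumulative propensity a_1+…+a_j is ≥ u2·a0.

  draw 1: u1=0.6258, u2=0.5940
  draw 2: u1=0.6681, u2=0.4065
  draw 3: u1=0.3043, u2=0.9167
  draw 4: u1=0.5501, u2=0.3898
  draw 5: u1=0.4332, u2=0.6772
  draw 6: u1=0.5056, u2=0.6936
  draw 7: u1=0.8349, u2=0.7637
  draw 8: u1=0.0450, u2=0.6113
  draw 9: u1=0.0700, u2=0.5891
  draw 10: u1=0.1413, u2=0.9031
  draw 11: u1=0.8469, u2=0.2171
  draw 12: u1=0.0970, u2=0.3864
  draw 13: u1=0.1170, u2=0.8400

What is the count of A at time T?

t=0.000: B=2 D=5 C=5 A=4
Draw 1: a1=0.512, a2=0.360, a3=3.700, a4=0.854, a0=5.426; τ=−ln(0.6258)/5.426=0.086 → t=0.086; u2·a0=0.5940·5.426=3.223; a1+a2=0.872 < 3.223 ≤ a1+…+a3=4.572 → R3 fires; B=1 D=5 C=4 A=6
Draw 2: a1=0.256, a2=0.540, a3=1.480, a4=0.427, a0=2.703; τ=−ln(0.6681)/2.703=0.149 → t=0.236; u2·a0=0.4065·2.703=1.099; a1+a2=0.796 < 1.099 ≤ a1+…+a3=2.276 → R3 fires; B=0 D=5 C=3 A=8
Draw 3: a1=0.000, a2=0.720, a3=0.000, a4=0.000, a0=0.720; τ=−ln(0.3043)/0.720=1.652 → t=1.888; u2·a0=0.9167·0.720=0.660; a1=0.000 < 0.660 ≤ a1+a2=0.720 → R2 fires; B=0 D=5 C=3 A=9
Draw 4: a1=0.000, a2=0.810, a3=0.000, a4=0.000, a0=0.810; τ=−ln(0.5501)/0.810=0.738 → t=2.626; u2·a0=0.3898·0.810=0.316; a1=0.000 < 0.316 ≤ a1+a2=0.810 → R2 fires; B=0 D=5 C=3 A=10
Draw 5: a1=0.000, a2=0.900, a3=0.000, a4=0.000, a0=0.900; τ=−ln(0.4332)/0.900=0.930 → t=3.555; u2·a0=0.6772·0.900=0.609; a1=0.000 < 0.609 ≤ a1+a2=0.900 → R2 fires; B=0 D=5 C=3 A=11
Draw 6: a1=0.000, a2=0.990, a3=0.000, a4=0.000, a0=0.990; τ=−ln(0.5056)/0.990=0.689 → t=4.244; u2·a0=0.6936·0.990=0.687; a1=0.000 < 0.687 ≤ a1+a2=0.990 → R2 fires; B=0 D=5 C=3 A=12
Draw 7: a1=0.000, a2=1.080, a3=0.000, a4=0.000, a0=1.080; τ=−ln(0.8349)/1.080=0.167 → t=4.411; u2·a0=0.7637·1.080=0.825; a1=0.000 < 0.825 ≤ a1+a2=1.080 → R2 fires; B=0 D=5 C=3 A=13
Draw 8: a1=0.000, a2=1.170, a3=0.000, a4=0.000, a0=1.170; τ=−ln(0.0450)/1.170=2.651 → t=7.062; u2·a0=0.6113·1.170=0.715; a1=0.000 < 0.715 ≤ a1+a2=1.170 → R2 fires; B=0 D=5 C=3 A=14
Draw 9: a1=0.000, a2=1.260, a3=0.000, a4=0.000, a0=1.260; τ=−ln(0.0700)/1.260=2.111 → t=9.172; u2·a0=0.5891·1.260=0.742; a1=0.000 < 0.742 ≤ a1+a2=1.260 → R2 fires; B=0 D=5 C=3 A=15
Draw 10: a1=0.000, a2=1.350, a3=0.000, a4=0.000, a0=1.350; τ=−ln(0.1413)/1.350=1.450 → t=10.622; u2·a0=0.9031·1.350=1.219; a1=0.000 < 1.219 ≤ a1+a2=1.350 → R2 fires; B=0 D=5 C=3 A=16
Draw 11: a1=0.000, a2=1.440, a3=0.000, a4=0.000, a0=1.440; τ=−ln(0.8469)/1.440=0.115 → t=10.737; u2·a0=0.2171·1.440=0.313; a1=0.000 < 0.313 ≤ a1+a2=1.440 → R2 fires; B=0 D=5 C=3 A=17
Draw 12: a1=0.000, a2=1.530, a3=0.000, a4=0.000, a0=1.530; τ=−ln(0.0970)/1.530=1.525 → t=12.262; u2·a0=0.3864·1.530=0.591; a1=0.000 < 0.591 ≤ a1+a2=1.530 → R2 fires; B=0 D=5 C=3 A=18
Draw 13: a1=0.000, a2=1.620, a3=0.000, a4=0.000, a0=1.620; τ=−ln(0.1170)/1.620=1.324 → t=13.587 > T=12.38: stop.
Read off A at T=12.38: 18

A at T = 18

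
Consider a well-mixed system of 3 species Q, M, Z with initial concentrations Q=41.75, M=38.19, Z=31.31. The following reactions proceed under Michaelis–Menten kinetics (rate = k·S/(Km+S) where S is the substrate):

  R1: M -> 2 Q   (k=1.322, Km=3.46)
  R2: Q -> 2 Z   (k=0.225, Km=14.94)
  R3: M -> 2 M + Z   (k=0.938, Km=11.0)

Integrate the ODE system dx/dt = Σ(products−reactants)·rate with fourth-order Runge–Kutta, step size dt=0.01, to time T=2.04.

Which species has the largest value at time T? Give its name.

Dominant species at T: Q

RK4 with dt=0.01: 204 steps to T=2.04. Trajectory (selected grid times):
t=0.00: Q=41.75 M=38.19 Z=31.31
t=0.23: Q=42.27 M=38.08 Z=31.55
t=0.45: Q=42.77 M=37.97 Z=31.79
t=0.68: Q=43.28 M=37.86 Z=32.03
t=0.91: Q=43.80 M=37.75 Z=32.28
t=1.13: Q=44.30 M=37.64 Z=32.51
t=1.36: Q=44.82 M=37.53 Z=32.75
t=1.59: Q=45.34 M=37.42 Z=33.00
t=1.81: Q=45.83 M=37.31 Z=33.23
t=2.04: Q=46.35 M=37.20 Z=33.48
At T=2.04: Q=46.35 M=37.20 Z=33.48; the largest is Q.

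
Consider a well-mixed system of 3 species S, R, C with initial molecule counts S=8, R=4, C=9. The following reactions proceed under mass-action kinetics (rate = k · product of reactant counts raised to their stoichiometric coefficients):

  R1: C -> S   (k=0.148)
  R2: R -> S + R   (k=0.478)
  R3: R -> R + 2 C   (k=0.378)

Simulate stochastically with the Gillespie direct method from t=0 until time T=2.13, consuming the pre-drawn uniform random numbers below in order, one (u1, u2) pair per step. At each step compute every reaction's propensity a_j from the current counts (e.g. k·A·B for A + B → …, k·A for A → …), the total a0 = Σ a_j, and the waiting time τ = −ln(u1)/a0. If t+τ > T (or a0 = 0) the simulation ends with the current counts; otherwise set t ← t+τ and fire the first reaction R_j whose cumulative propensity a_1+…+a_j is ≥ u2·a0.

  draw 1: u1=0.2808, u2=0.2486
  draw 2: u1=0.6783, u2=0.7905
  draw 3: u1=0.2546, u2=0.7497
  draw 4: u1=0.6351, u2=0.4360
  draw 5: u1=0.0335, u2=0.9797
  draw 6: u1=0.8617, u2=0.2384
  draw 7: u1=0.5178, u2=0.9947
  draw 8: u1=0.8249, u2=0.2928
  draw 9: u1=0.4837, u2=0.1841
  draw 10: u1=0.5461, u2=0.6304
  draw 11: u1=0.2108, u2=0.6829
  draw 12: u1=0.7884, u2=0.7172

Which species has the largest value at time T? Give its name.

t=0.000: S=8 R=4 C=9
Draw 1: a1=1.332, a2=1.912, a3=1.512, a0=4.756; τ=−ln(0.2808)/4.756=0.267 → t=0.267; u2·a0=0.2486·4.756=1.182 ≤ a1=1.332 → R1 fires; S=9 R=4 C=8
Draw 2: a1=1.184, a2=1.912, a3=1.512, a0=4.608; τ=−ln(0.6783)/4.608=0.084 → t=0.351; u2·a0=0.7905·4.608=3.643; a1+a2=3.096 < 3.643 ≤ a1+…+a3=4.608 → R3 fires; S=9 R=4 C=10
Draw 3: a1=1.480, a2=1.912, a3=1.512, a0=4.904; τ=−ln(0.2546)/4.904=0.279 → t=0.630; u2·a0=0.7497·4.904=3.677; a1+a2=3.392 < 3.677 ≤ a1+…+a3=4.904 → R3 fires; S=9 R=4 C=12
Draw 4: a1=1.776, a2=1.912, a3=1.512, a0=5.200; τ=−ln(0.6351)/5.200=0.087 → t=0.718; u2·a0=0.4360·5.200=2.267; a1=1.776 < 2.267 ≤ a1+a2=3.688 → R2 fires; S=10 R=4 C=12
Draw 5: a1=1.776, a2=1.912, a3=1.512, a0=5.200; τ=−ln(0.0335)/5.200=0.653 → t=1.371; u2·a0=0.9797·5.200=5.094; a1+a2=3.688 < 5.094 ≤ a1+…+a3=5.200 → R3 fires; S=10 R=4 C=14
Draw 6: a1=2.072, a2=1.912, a3=1.512, a0=5.496; τ=−ln(0.8617)/5.496=0.027 → t=1.398; u2·a0=0.2384·5.496=1.310 ≤ a1=2.072 → R1 fires; S=11 R=4 C=13
Draw 7: a1=1.924, a2=1.912, a3=1.512, a0=5.348; τ=−ln(0.5178)/5.348=0.123 → t=1.521; u2·a0=0.9947·5.348=5.320; a1+a2=3.836 < 5.320 ≤ a1+…+a3=5.348 → R3 fires; S=11 R=4 C=15
Draw 8: a1=2.220, a2=1.912, a3=1.512, a0=5.644; τ=−ln(0.8249)/5.644=0.034 → t=1.555; u2·a0=0.2928·5.644=1.653 ≤ a1=2.220 → R1 fires; S=12 R=4 C=14
Draw 9: a1=2.072, a2=1.912, a3=1.512, a0=5.496; τ=−ln(0.4837)/5.496=0.132 → t=1.687; u2·a0=0.1841·5.496=1.012 ≤ a1=2.072 → R1 fires; S=13 R=4 C=13
Draw 10: a1=1.924, a2=1.912, a3=1.512, a0=5.348; τ=−ln(0.5461)/5.348=0.113 → t=1.800; u2·a0=0.6304·5.348=3.371; a1=1.924 < 3.371 ≤ a1+a2=3.836 → R2 fires; S=14 R=4 C=13
Draw 11: a1=1.924, a2=1.912, a3=1.512, a0=5.348; τ=−ln(0.2108)/5.348=0.291 → t=2.091; u2·a0=0.6829·5.348=3.652; a1=1.924 < 3.652 ≤ a1+a2=3.836 → R2 fires; S=15 R=4 C=13
Draw 12: a1=1.924, a2=1.912, a3=1.512, a0=5.348; τ=−ln(0.7884)/5.348=0.044 → t=2.136 > T=2.13: stop.
At T=2.13: S=15 R=4 C=13; the largest is S.

Dominant species at T: S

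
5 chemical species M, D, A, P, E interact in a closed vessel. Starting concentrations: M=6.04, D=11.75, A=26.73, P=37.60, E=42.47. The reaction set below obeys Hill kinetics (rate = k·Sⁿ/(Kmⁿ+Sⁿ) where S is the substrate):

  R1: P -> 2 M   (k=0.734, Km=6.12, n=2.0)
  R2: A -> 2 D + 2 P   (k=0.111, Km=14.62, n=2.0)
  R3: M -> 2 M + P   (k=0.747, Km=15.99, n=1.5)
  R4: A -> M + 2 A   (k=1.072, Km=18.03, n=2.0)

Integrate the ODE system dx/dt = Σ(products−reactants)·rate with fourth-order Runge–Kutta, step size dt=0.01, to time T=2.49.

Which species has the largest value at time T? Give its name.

RK4 with dt=0.01: 249 steps to T=2.49. Trajectory (selected grid times):
t=0.00: M=6.04 D=11.75 A=26.73 P=37.60 E=42.47
t=0.28: M=6.69 D=11.80 A=26.91 P=37.49 E=42.47
t=0.55: M=7.32 D=11.84 A=27.09 P=37.39 E=42.47
t=0.83: M=7.98 D=11.89 A=27.27 P=37.29 E=42.47
t=1.11: M=8.65 D=11.94 A=27.46 P=37.19 E=42.47
t=1.38: M=9.30 D=11.99 A=27.64 P=37.11 E=42.47
t=1.66: M=9.97 D=12.04 A=27.83 P=37.02 E=42.47
t=1.94: M=10.66 D=12.09 A=28.01 P=36.94 E=42.47
t=2.21: M=11.32 D=12.13 A=28.19 P=36.87 E=42.47
t=2.49: M=12.01 D=12.18 A=28.38 P=36.80 E=42.47
At T=2.49: M=12.01 D=12.18 A=28.38 P=36.80 E=42.47; the largest is E.

Dominant species at T: E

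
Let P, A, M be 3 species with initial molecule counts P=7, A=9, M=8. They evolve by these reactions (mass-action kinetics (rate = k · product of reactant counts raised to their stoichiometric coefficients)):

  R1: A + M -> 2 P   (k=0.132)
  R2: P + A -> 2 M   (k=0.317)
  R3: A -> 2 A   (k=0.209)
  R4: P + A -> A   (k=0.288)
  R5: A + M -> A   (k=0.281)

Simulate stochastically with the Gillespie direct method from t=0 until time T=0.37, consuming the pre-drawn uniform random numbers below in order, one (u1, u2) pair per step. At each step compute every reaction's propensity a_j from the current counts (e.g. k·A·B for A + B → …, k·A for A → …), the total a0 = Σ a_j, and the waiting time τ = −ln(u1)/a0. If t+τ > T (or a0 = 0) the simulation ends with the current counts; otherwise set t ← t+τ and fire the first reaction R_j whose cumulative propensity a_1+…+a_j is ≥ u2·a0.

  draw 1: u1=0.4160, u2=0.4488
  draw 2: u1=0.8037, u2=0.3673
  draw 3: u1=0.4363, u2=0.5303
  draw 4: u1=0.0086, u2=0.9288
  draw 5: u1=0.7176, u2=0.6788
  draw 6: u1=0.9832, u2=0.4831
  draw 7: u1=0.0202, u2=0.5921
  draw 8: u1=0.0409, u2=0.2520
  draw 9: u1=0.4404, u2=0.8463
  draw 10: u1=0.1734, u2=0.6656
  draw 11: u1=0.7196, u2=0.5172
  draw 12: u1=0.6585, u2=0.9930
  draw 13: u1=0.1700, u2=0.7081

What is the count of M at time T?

t=0.000: P=7 A=9 M=8
Draw 1: a1=9.504, a2=19.971, a3=1.881, a4=18.144, a5=20.232, a0=69.732; τ=−ln(0.4160)/69.732=0.013 → t=0.013; u2·a0=0.4488·69.732=31.296; a1+a2=29.475 < 31.296 ≤ a1+…+a3=31.356 → R3 fires; P=7 A=10 M=8
Draw 2: a1=10.560, a2=22.190, a3=2.090, a4=20.160, a5=22.480, a0=77.480; τ=−ln(0.8037)/77.480=0.003 → t=0.015; u2·a0=0.3673·77.480=28.458; a1=10.560 < 28.458 ≤ a1+a2=32.750 → R2 fires; P=6 A=9 M=10
Draw 3: a1=11.880, a2=17.118, a3=1.881, a4=15.552, a5=25.290, a0=71.721; τ=−ln(0.4363)/71.721=0.012 → t=0.027; u2·a0=0.5303·71.721=38.034; a1+…+a3=30.879 < 38.034 ≤ a1+…+a4=46.431 → R4 fires; P=5 A=9 M=10
Draw 4: a1=11.880, a2=14.265, a3=1.881, a4=12.960, a5=25.290, a0=66.276; τ=−ln(0.0086)/66.276=0.072 → t=0.099; u2·a0=0.9288·66.276=61.557; a1+…+a4=40.986 < 61.557 ≤ a1+…+a5=66.276 → R5 fires; P=5 A=9 M=9
Draw 5: a1=10.692, a2=14.265, a3=1.881, a4=12.960, a5=22.761, a0=62.559; τ=−ln(0.7176)/62.559=0.005 → t=0.104; u2·a0=0.6788·62.559=42.465; a1+…+a4=39.798 < 42.465 ≤ a1+…+a5=62.559 → R5 fires; P=5 A=9 M=8
Draw 6: a1=9.504, a2=14.265, a3=1.881, a4=12.960, a5=20.232, a0=58.842; τ=−ln(0.9832)/58.842=0.000 → t=0.104; u2·a0=0.4831·58.842=28.427; a1+…+a3=25.650 < 28.427 ≤ a1+…+a4=38.610 → R4 fires; P=4 A=9 M=8
Draw 7: a1=9.504, a2=11.412, a3=1.881, a4=10.368, a5=20.232, a0=53.397; τ=−ln(0.0202)/53.397=0.073 → t=0.177; u2·a0=0.5921·53.397=31.616; a1+…+a3=22.797 < 31.616 ≤ a1+…+a4=33.165 → R4 fires; P=3 A=9 M=8
Draw 8: a1=9.504, a2=8.559, a3=1.881, a4=7.776, a5=20.232, a0=47.952; τ=−ln(0.0409)/47.952=0.067 → t=0.244; u2·a0=0.2520·47.952=12.084; a1=9.504 < 12.084 ≤ a1+a2=18.063 → R2 fires; P=2 A=8 M=10
Draw 9: a1=10.560, a2=5.072, a3=1.672, a4=4.608, a5=22.480, a0=44.392; τ=−ln(0.4404)/44.392=0.018 → t=0.263; u2·a0=0.8463·44.392=37.569; a1+…+a4=21.912 < 37.569 ≤ a1+…+a5=44.392 → R5 fires; P=2 A=8 M=9
Draw 10: a1=9.504, a2=5.072, a3=1.672, a4=4.608, a5=20.232, a0=41.088; τ=−ln(0.1734)/41.088=0.043 → t=0.305; u2·a0=0.6656·41.088=27.348; a1+…+a4=20.856 < 27.348 ≤ a1+…+a5=41.088 → R5 fires; P=2 A=8 M=8
Draw 11: a1=8.448, a2=5.072, a3=1.672, a4=4.608, a5=17.984, a0=37.784; τ=−ln(0.7196)/37.784=0.009 → t=0.314; u2·a0=0.5172·37.784=19.542; a1+…+a3=15.192 < 19.542 ≤ a1+…+a4=19.800 → R4 fires; P=1 A=8 M=8
Draw 12: a1=8.448, a2=2.536, a3=1.672, a4=2.304, a5=17.984, a0=32.944; τ=−ln(0.6585)/32.944=0.013 → t=0.327; u2·a0=0.9930·32.944=32.713; a1+…+a4=14.960 < 32.713 ≤ a1+…+a5=32.944 → R5 fires; P=1 A=8 M=7
Draw 13: a1=7.392, a2=2.536, a3=1.672, a4=2.304, a5=15.736, a0=29.640; τ=−ln(0.1700)/29.640=0.060 → t=0.386 > T=0.37: stop.
Read off M at T=0.37: 7

M at T = 7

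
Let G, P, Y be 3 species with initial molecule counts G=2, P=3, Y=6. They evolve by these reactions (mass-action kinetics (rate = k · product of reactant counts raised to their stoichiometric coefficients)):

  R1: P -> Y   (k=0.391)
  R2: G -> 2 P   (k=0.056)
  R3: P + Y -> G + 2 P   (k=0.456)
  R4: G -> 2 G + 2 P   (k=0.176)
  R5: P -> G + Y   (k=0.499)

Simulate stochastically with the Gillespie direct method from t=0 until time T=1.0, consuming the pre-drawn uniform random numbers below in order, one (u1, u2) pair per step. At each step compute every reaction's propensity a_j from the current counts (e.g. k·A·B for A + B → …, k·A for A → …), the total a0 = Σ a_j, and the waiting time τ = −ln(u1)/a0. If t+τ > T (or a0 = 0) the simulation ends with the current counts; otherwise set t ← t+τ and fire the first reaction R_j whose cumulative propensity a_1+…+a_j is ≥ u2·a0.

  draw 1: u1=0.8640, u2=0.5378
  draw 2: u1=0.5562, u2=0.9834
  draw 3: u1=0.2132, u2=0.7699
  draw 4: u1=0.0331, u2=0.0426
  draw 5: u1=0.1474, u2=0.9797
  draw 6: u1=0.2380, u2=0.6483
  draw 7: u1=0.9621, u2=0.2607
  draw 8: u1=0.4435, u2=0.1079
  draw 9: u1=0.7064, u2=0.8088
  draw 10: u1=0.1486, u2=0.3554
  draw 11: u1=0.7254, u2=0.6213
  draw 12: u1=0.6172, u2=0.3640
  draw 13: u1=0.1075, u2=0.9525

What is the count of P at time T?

t=0.000: G=2 P=3 Y=6
Draw 1: a1=1.173, a2=0.112, a3=8.208, a4=0.352, a5=1.497, a0=11.342; τ=−ln(0.8640)/11.342=0.013 → t=0.013; u2·a0=0.5378·11.342=6.100; a1+a2=1.285 < 6.100 ≤ a1+…+a3=9.493 → R3 fires; G=3 P=4 Y=5
Draw 2: a1=1.564, a2=0.168, a3=9.120, a4=0.528, a5=1.996, a0=13.376; τ=−ln(0.5562)/13.376=0.044 → t=0.057; u2·a0=0.9834·13.376=13.154; a1+…+a4=11.380 < 13.154 ≤ a1+…+a5=13.376 → R5 fires; G=4 P=3 Y=6
Draw 3: a1=1.173, a2=0.224, a3=8.208, a4=0.704, a5=1.497, a0=11.806; τ=−ln(0.2132)/11.806=0.131 → t=0.188; u2·a0=0.7699·11.806=9.089; a1+a2=1.397 < 9.089 ≤ a1+…+a3=9.605 → R3 fires; G=5 P=4 Y=5
Draw 4: a1=1.564, a2=0.280, a3=9.120, a4=0.880, a5=1.996, a0=13.840; τ=−ln(0.0331)/13.840=0.246 → t=0.434; u2·a0=0.0426·13.840=0.590 ≤ a1=1.564 → R1 fires; G=5 P=3 Y=6
Draw 5: a1=1.173, a2=0.280, a3=8.208, a4=0.880, a5=1.497, a0=12.038; τ=−ln(0.1474)/12.038=0.159 → t=0.593; u2·a0=0.9797·12.038=11.794; a1+…+a4=10.541 < 11.794 ≤ a1+…+a5=12.038 → R5 fires; G=6 P=2 Y=7
Draw 6: a1=0.782, a2=0.336, a3=6.384, a4=1.056, a5=0.998, a0=9.556; τ=−ln(0.2380)/9.556=0.150 → t=0.743; u2·a0=0.6483·9.556=6.195; a1+a2=1.118 < 6.195 ≤ a1+…+a3=7.502 → R3 fires; G=7 P=3 Y=6
Draw 7: a1=1.173, a2=0.392, a3=8.208, a4=1.232, a5=1.497, a0=12.502; τ=−ln(0.9621)/12.502=0.003 → t=0.746; u2·a0=0.2607·12.502=3.259; a1+a2=1.565 < 3.259 ≤ a1+…+a3=9.773 → R3 fires; G=8 P=4 Y=5
Draw 8: a1=1.564, a2=0.448, a3=9.120, a4=1.408, a5=1.996, a0=14.536; τ=−ln(0.4435)/14.536=0.056 → t=0.802; u2·a0=0.1079·14.536=1.568; a1=1.564 < 1.568 ≤ a1+a2=2.012 → R2 fires; G=7 P=6 Y=5
Draw 9: a1=2.346, a2=0.392, a3=13.680, a4=1.232, a5=2.994, a0=20.644; τ=−ln(0.7064)/20.644=0.017 → t=0.819; u2·a0=0.8088·20.644=16.697; a1+…+a3=16.418 < 16.697 ≤ a1+…+a4=17.650 → R4 fires; G=8 P=8 Y=5
Draw 10: a1=3.128, a2=0.448, a3=18.240, a4=1.408, a5=3.992, a0=27.216; τ=−ln(0.1486)/27.216=0.070 → t=0.889; u2·a0=0.3554·27.216=9.673; a1+a2=3.576 < 9.673 ≤ a1+…+a3=21.816 → R3 fires; G=9 P=9 Y=4
Draw 11: a1=3.519, a2=0.504, a3=16.416, a4=1.584, a5=4.491, a0=26.514; τ=−ln(0.7254)/26.514=0.012 → t=0.901; u2·a0=0.6213·26.514=16.473; a1+a2=4.023 < 16.473 ≤ a1+…+a3=20.439 → R3 fires; G=10 P=10 Y=3
Draw 12: a1=3.910, a2=0.560, a3=13.680, a4=1.760, a5=4.990, a0=24.900; τ=−ln(0.6172)/24.900=0.019 → t=0.921; u2·a0=0.3640·24.900=9.064; a1+a2=4.470 < 9.064 ≤ a1+…+a3=18.150 → R3 fires; G=11 P=11 Y=2
Draw 13: a1=4.301, a2=0.616, a3=10.032, a4=1.936, a5=5.489, a0=22.374; τ=−ln(0.1075)/22.374=0.100 → t=1.020 > T=1.0: stop.
Read off P at T=1.0: 11

P at T = 11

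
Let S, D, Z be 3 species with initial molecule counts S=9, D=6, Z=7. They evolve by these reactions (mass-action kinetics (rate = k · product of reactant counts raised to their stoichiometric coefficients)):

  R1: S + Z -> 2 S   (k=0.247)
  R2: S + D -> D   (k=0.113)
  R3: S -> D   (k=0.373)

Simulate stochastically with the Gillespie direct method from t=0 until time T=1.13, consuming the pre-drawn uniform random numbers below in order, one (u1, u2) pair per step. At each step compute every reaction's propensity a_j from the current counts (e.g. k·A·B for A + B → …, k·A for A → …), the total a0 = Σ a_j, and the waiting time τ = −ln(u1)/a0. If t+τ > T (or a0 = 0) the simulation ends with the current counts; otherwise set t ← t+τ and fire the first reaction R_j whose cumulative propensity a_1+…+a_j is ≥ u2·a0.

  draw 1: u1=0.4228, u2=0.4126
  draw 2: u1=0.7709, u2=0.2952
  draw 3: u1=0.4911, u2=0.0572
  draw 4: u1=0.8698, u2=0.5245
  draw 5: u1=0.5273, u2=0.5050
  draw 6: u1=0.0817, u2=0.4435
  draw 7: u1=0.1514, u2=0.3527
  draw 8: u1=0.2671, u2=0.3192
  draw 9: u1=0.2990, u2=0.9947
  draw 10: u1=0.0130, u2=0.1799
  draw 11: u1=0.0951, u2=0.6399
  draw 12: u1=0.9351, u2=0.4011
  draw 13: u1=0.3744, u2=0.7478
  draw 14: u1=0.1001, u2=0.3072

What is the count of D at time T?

t=0.000: S=9 D=6 Z=7
Draw 1: a1=15.561, a2=6.102, a3=3.357, a0=25.020; τ=−ln(0.4228)/25.020=0.034 → t=0.034; u2·a0=0.4126·25.020=10.323 ≤ a1=15.561 → R1 fires; S=10 D=6 Z=6
Draw 2: a1=14.820, a2=6.780, a3=3.730, a0=25.330; τ=−ln(0.7709)/25.330=0.010 → t=0.045; u2·a0=0.2952·25.330=7.477 ≤ a1=14.820 → R1 fires; S=11 D=6 Z=5
Draw 3: a1=13.585, a2=7.458, a3=4.103, a0=25.146; τ=−ln(0.4911)/25.146=0.028 → t=0.073; u2·a0=0.0572·25.146=1.438 ≤ a1=13.585 → R1 fires; S=12 D=6 Z=4
Draw 4: a1=11.856, a2=8.136, a3=4.476, a0=24.468; τ=−ln(0.8698)/24.468=0.006 → t=0.079; u2·a0=0.5245·24.468=12.833; a1=11.856 < 12.833 ≤ a1+a2=19.992 → R2 fires; S=11 D=6 Z=4
Draw 5: a1=10.868, a2=7.458, a3=4.103, a0=22.429; τ=−ln(0.5273)/22.429=0.029 → t=0.107; u2·a0=0.5050·22.429=11.327; a1=10.868 < 11.327 ≤ a1+a2=18.326 → R2 fires; S=10 D=6 Z=4
Draw 6: a1=9.880, a2=6.780, a3=3.730, a0=20.390; τ=−ln(0.0817)/20.390=0.123 → t=0.230; u2·a0=0.4435·20.390=9.043 ≤ a1=9.880 → R1 fires; S=11 D=6 Z=3
Draw 7: a1=8.151, a2=7.458, a3=4.103, a0=19.712; τ=−ln(0.1514)/19.712=0.096 → t=0.326; u2·a0=0.3527·19.712=6.952 ≤ a1=8.151 → R1 fires; S=12 D=6 Z=2
Draw 8: a1=5.928, a2=8.136, a3=4.476, a0=18.540; τ=−ln(0.2671)/18.540=0.071 → t=0.397; u2·a0=0.3192·18.540=5.918 ≤ a1=5.928 → R1 fires; S=13 D=6 Z=1
Draw 9: a1=3.211, a2=8.814, a3=4.849, a0=16.874; τ=−ln(0.2990)/16.874=0.072 → t=0.469; u2·a0=0.9947·16.874=16.785; a1+a2=12.025 < 16.785 ≤ a1+…+a3=16.874 → R3 fires; S=12 D=7 Z=1
Draw 10: a1=2.964, a2=9.492, a3=4.476, a0=16.932; τ=−ln(0.0130)/16.932=0.256 → t=0.725; u2·a0=0.1799·16.932=3.046; a1=2.964 < 3.046 ≤ a1+a2=12.456 → R2 fires; S=11 D=7 Z=1
Draw 11: a1=2.717, a2=8.701, a3=4.103, a0=15.521; τ=−ln(0.0951)/15.521=0.152 → t=0.877; u2·a0=0.6399·15.521=9.932; a1=2.717 < 9.932 ≤ a1+a2=11.418 → R2 fires; S=10 D=7 Z=1
Draw 12: a1=2.470, a2=7.910, a3=3.730, a0=14.110; τ=−ln(0.9351)/14.110=0.005 → t=0.881; u2·a0=0.4011·14.110=5.660; a1=2.470 < 5.660 ≤ a1+a2=10.380 → R2 fires; S=9 D=7 Z=1
Draw 13: a1=2.223, a2=7.119, a3=3.357, a0=12.699; τ=−ln(0.3744)/12.699=0.077 → t=0.959; u2·a0=0.7478·12.699=9.496; a1+a2=9.342 < 9.496 ≤ a1+…+a3=12.699 → R3 fires; S=8 D=8 Z=1
Draw 14: a1=1.976, a2=7.232, a3=2.984, a0=12.192; τ=−ln(0.1001)/12.192=0.189 → t=1.148 > T=1.13: stop.
Read off D at T=1.13: 8

D at T = 8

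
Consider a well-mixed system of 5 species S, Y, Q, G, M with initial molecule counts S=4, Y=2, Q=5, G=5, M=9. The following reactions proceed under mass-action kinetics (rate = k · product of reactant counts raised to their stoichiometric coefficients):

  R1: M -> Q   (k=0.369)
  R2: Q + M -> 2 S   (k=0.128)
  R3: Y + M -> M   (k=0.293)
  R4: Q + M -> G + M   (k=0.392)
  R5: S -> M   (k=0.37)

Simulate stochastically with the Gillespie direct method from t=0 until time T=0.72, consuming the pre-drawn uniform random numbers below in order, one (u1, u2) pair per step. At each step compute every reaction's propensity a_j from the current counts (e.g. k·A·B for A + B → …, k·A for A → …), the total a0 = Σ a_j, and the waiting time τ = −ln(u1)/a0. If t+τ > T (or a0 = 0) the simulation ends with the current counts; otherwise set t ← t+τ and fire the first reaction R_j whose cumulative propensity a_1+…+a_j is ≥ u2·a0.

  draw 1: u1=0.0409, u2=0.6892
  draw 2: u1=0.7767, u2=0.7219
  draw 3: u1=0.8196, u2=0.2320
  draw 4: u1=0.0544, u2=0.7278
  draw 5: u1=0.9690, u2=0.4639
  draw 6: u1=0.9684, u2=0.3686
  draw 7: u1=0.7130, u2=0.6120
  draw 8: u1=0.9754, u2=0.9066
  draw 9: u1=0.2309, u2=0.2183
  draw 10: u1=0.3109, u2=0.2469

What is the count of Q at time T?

t=0.000: S=4 Y=2 Q=5 G=5 M=9
Draw 1: a1=3.321, a2=5.760, a3=5.274, a4=17.640, a5=1.480, a0=33.475; τ=−ln(0.0409)/33.475=0.095 → t=0.095; u2·a0=0.6892·33.475=23.071; a1+…+a3=14.355 < 23.071 ≤ a1+…+a4=31.995 → R4 fires; S=4 Y=2 Q=4 G=6 M=9
Draw 2: a1=3.321, a2=4.608, a3=5.274, a4=14.112, a5=1.480, a0=28.795; τ=−ln(0.7767)/28.795=0.009 → t=0.104; u2·a0=0.7219·28.795=20.787; a1+…+a3=13.203 < 20.787 ≤ a1+…+a4=27.315 → R4 fires; S=4 Y=2 Q=3 G=7 M=9
Draw 3: a1=3.321, a2=3.456, a3=5.274, a4=10.584, a5=1.480, a0=24.115; τ=−ln(0.8196)/24.115=0.008 → t=0.113; u2·a0=0.2320·24.115=5.595; a1=3.321 < 5.595 ≤ a1+a2=6.777 → R2 fires; S=6 Y=2 Q=2 G=7 M=8
Draw 4: a1=2.952, a2=2.048, a3=4.688, a4=6.272, a5=2.220, a0=18.180; τ=−ln(0.0544)/18.180=0.160 → t=0.273; u2·a0=0.7278·18.180=13.231; a1+…+a3=9.688 < 13.231 ≤ a1+…+a4=15.960 → R4 fires; S=6 Y=2 Q=1 G=8 M=8
Draw 5: a1=2.952, a2=1.024, a3=4.688, a4=3.136, a5=2.220, a0=14.020; τ=−ln(0.9690)/14.020=0.002 → t=0.275; u2·a0=0.4639·14.020=6.504; a1+a2=3.976 < 6.504 ≤ a1+…+a3=8.664 → R3 fires; S=6 Y=1 Q=1 G=8 M=8
Draw 6: a1=2.952, a2=1.024, a3=2.344, a4=3.136, a5=2.220, a0=11.676; τ=−ln(0.9684)/11.676=0.003 → t=0.278; u2·a0=0.3686·11.676=4.304; a1+a2=3.976 < 4.304 ≤ a1+…+a3=6.320 → R3 fires; S=6 Y=0 Q=1 G=8 M=8
Draw 7: a1=2.952, a2=1.024, a3=0.000, a4=3.136, a5=2.220, a0=9.332; τ=−ln(0.7130)/9.332=0.036 → t=0.314; u2·a0=0.6120·9.332=5.711; a1+…+a3=3.976 < 5.711 ≤ a1+…+a4=7.112 → R4 fires; S=6 Y=0 Q=0 G=9 M=8
Draw 8: a1=2.952, a2=0.000, a3=0.000, a4=0.000, a5=2.220, a0=5.172; τ=−ln(0.9754)/5.172=0.005 → t=0.319; u2·a0=0.9066·5.172=4.689; a1+…+a4=2.952 < 4.689 ≤ a1+…+a5=5.172 → R5 fires; S=5 Y=0 Q=0 G=9 M=9
Draw 9: a1=3.321, a2=0.000, a3=0.000, a4=0.000, a5=1.850, a0=5.171; τ=−ln(0.2309)/5.171=0.283 → t=0.602; u2·a0=0.2183·5.171=1.129 ≤ a1=3.321 → R1 fires; S=5 Y=0 Q=1 G=9 M=8
Draw 10: a1=2.952, a2=1.024, a3=0.000, a4=3.136, a5=1.850, a0=8.962; τ=−ln(0.3109)/8.962=0.130 → t=0.733 > T=0.72: stop.
Read off Q at T=0.72: 1

Q at T = 1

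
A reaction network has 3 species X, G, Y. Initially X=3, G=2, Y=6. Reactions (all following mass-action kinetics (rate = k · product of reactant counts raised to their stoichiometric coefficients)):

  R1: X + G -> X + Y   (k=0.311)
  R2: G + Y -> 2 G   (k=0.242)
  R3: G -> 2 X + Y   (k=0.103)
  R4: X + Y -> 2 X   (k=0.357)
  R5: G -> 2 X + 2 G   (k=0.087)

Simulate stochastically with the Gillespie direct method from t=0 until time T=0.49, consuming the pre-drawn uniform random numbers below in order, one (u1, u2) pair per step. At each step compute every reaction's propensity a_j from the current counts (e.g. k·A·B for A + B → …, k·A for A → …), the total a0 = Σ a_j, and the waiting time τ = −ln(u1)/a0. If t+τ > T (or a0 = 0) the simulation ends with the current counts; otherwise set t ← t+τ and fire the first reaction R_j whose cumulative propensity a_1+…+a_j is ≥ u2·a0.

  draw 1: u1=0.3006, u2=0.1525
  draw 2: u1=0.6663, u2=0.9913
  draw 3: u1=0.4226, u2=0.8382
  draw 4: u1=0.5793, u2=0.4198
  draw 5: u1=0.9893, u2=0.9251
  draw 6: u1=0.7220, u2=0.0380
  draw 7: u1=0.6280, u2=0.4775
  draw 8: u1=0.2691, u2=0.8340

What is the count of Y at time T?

Y at T = 3

t=0.000: X=3 G=2 Y=6
Draw 1: a1=1.866, a2=2.904, a3=0.206, a4=6.426, a5=0.174, a0=11.576; τ=−ln(0.3006)/11.576=0.104 → t=0.104; u2·a0=0.1525·11.576=1.765 ≤ a1=1.866 → R1 fires; X=3 G=1 Y=7
Draw 2: a1=0.933, a2=1.694, a3=0.103, a4=7.497, a5=0.087, a0=10.314; τ=−ln(0.6663)/10.314=0.039 → t=0.143; u2·a0=0.9913·10.314=10.224; a1+…+a3=2.730 < 10.224 ≤ a1+…+a4=10.227 → R4 fires; X=4 G=1 Y=6
Draw 3: a1=1.244, a2=1.452, a3=0.103, a4=8.568, a5=0.087, a0=11.454; τ=−ln(0.4226)/11.454=0.075 → t=0.218; u2·a0=0.8382·11.454=9.601; a1+…+a3=2.799 < 9.601 ≤ a1+…+a4=11.367 → R4 fires; X=5 G=1 Y=5
Draw 4: a1=1.555, a2=1.210, a3=0.103, a4=8.925, a5=0.087, a0=11.880; τ=−ln(0.5793)/11.880=0.046 → t=0.264; u2·a0=0.4198·11.880=4.987; a1+…+a3=2.868 < 4.987 ≤ a1+…+a4=11.793 → R4 fires; X=6 G=1 Y=4
Draw 5: a1=1.866, a2=0.968, a3=0.103, a4=8.568, a5=0.087, a0=11.592; τ=−ln(0.9893)/11.592=0.001 → t=0.265; u2·a0=0.9251·11.592=10.724; a1+…+a3=2.937 < 10.724 ≤ a1+…+a4=11.505 → R4 fires; X=7 G=1 Y=3
Draw 6: a1=2.177, a2=0.726, a3=0.103, a4=7.497, a5=0.087, a0=10.590; τ=−ln(0.7220)/10.590=0.031 → t=0.296; u2·a0=0.0380·10.590=0.402 ≤ a1=2.177 → R1 fires; X=7 G=0 Y=4
Draw 7: a1=0.000, a2=0.000, a3=0.000, a4=9.996, a5=0.000, a0=9.996; τ=−ln(0.6280)/9.996=0.047 → t=0.343; u2·a0=0.4775·9.996=4.773; a1+…+a3=0.000 < 4.773 ≤ a1+…+a4=9.996 → R4 fires; X=8 G=0 Y=3
Draw 8: a1=0.000, a2=0.000, a3=0.000, a4=8.568, a5=0.000, a0=8.568; τ=−ln(0.2691)/8.568=0.153 → t=0.496 > T=0.49: stop.
Read off Y at T=0.49: 3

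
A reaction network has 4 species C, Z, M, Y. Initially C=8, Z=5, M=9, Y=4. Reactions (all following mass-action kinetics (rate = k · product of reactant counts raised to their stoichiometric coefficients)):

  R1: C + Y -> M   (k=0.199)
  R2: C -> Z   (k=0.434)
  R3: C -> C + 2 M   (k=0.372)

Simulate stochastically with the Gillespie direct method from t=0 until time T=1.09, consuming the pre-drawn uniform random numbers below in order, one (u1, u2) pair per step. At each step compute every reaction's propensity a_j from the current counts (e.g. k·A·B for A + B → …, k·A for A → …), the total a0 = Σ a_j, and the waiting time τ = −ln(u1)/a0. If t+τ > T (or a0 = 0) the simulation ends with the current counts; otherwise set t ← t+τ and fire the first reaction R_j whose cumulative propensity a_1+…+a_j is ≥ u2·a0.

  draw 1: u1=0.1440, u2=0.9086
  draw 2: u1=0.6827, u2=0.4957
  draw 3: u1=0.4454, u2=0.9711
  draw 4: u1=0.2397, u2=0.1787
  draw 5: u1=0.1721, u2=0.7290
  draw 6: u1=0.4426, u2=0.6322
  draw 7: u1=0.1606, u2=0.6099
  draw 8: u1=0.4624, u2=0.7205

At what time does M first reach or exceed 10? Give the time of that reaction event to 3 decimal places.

t=0.000: C=8 Z=5 M=9 Y=4
Draw 1: a1=6.368, a2=3.472, a3=2.976, a0=12.816; τ=−ln(0.1440)/12.816=0.151 → t=0.151; u2·a0=0.9086·12.816=11.645; a1+a2=9.840 < 11.645 ≤ a1+…+a3=12.816 → R3 fires; C=8 Z=5 M=11 Y=4
Draw 2: a1=6.368, a2=3.472, a3=2.976, a0=12.816; τ=−ln(0.6827)/12.816=0.030 → t=0.181; u2·a0=0.4957·12.816=6.353 ≤ a1=6.368 → R1 fires; C=7 Z=5 M=12 Y=3
Draw 3: a1=4.179, a2=3.038, a3=2.604, a0=9.821; τ=−ln(0.4454)/9.821=0.082 → t=0.263; u2·a0=0.9711·9.821=9.537; a1+a2=7.217 < 9.537 ≤ a1+…+a3=9.821 → R3 fires; C=7 Z=5 M=14 Y=3
Draw 4: a1=4.179, a2=3.038, a3=2.604, a0=9.821; τ=−ln(0.2397)/9.821=0.145 → t=0.409; u2·a0=0.1787·9.821=1.755 ≤ a1=4.179 → R1 fires; C=6 Z=5 M=15 Y=2
Draw 5: a1=2.388, a2=2.604, a3=2.232, a0=7.224; τ=−ln(0.1721)/7.224=0.244 → t=0.652; u2·a0=0.7290·7.224=5.266; a1+a2=4.992 < 5.266 ≤ a1+…+a3=7.224 → R3 fires; C=6 Z=5 M=17 Y=2
Draw 6: a1=2.388, a2=2.604, a3=2.232, a0=7.224; τ=−ln(0.4426)/7.224=0.113 → t=0.765; u2·a0=0.6322·7.224=4.567; a1=2.388 < 4.567 ≤ a1+a2=4.992 → R2 fires; C=5 Z=6 M=17 Y=2
Draw 7: a1=1.990, a2=2.170, a3=1.860, a0=6.020; τ=−ln(0.1606)/6.020=0.304 → t=1.069; u2·a0=0.6099·6.020=3.672; a1=1.990 < 3.672 ≤ a1+a2=4.160 → R2 fires; C=4 Z=7 M=17 Y=2
Draw 8: a1=1.592, a2=1.736, a3=1.488, a0=4.816; τ=−ln(0.4624)/4.816=0.160 → t=1.229 > T=1.09: stop.
M first becomes ≥ 10 when it reaches 11 at the event at t=0.151.

Threshold first reached at t = 0.151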